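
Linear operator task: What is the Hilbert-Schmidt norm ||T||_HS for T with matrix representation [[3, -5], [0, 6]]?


The Hilbert-Schmidt norm is sqrt(sum of squares of all entries).
Sum of squares = 3^2 + (-5)^2 + 0^2 + 6^2
= 9 + 25 + 0 + 36 = 70
||T||_HS = sqrt(70) = 8.3666

8.3666


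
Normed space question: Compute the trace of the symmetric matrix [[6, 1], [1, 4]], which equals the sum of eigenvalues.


For a self-adjoint (symmetric) matrix, the eigenvalues are real.
The sum of eigenvalues equals the trace of the matrix.
trace = 6 + 4 = 10

10


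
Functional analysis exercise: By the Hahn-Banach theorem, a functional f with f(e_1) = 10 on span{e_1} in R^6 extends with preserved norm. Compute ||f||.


The norm of f is given by ||f|| = sup_{||x||=1} |f(x)|.
On span{e_1}, ||e_1|| = 1, so ||f|| = |f(e_1)| / ||e_1||
= |10| / 1 = 10.0000

10.0000


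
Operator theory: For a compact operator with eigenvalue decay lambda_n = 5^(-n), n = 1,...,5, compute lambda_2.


The eigenvalue formula gives lambda_2 = 1/5^2
= 1/25
= 0.0400

0.0400


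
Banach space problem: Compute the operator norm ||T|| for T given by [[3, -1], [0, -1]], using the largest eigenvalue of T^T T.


A^T A = [[9, -3], [-3, 2]]
trace(A^T A) = 11, det(A^T A) = 9
discriminant = 11^2 - 4*9 = 85
Largest eigenvalue of A^T A = (trace + sqrt(disc))/2 = 10.1098
||T|| = sqrt(10.1098) = 3.1796

3.1796


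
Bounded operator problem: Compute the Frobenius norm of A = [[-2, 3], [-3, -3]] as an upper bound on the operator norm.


||A||_F^2 = sum a_ij^2
= (-2)^2 + 3^2 + (-3)^2 + (-3)^2
= 4 + 9 + 9 + 9 = 31
||A||_F = sqrt(31) = 5.5678

5.5678


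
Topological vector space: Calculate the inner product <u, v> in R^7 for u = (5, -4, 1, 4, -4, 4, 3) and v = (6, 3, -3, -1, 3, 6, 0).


Computing the standard inner product <u, v> = sum u_i * v_i
= 5*6 + -4*3 + 1*-3 + 4*-1 + -4*3 + 4*6 + 3*0
= 30 + -12 + -3 + -4 + -12 + 24 + 0
= 23

23


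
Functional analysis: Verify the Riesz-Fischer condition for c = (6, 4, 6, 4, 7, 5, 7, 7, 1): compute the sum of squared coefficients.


sum |c_n|^2 = 6^2 + 4^2 + 6^2 + 4^2 + 7^2 + 5^2 + 7^2 + 7^2 + 1^2
= 36 + 16 + 36 + 16 + 49 + 25 + 49 + 49 + 1
= 277

277


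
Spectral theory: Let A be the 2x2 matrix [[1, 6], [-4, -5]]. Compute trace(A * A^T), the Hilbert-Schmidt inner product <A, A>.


trace(A * A^T) = sum of squares of all entries
= 1^2 + 6^2 + (-4)^2 + (-5)^2
= 1 + 36 + 16 + 25
= 78

78


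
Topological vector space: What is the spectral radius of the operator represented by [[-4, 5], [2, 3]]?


For a 2x2 matrix, eigenvalues satisfy lambda^2 - (trace)*lambda + det = 0
trace = -4 + 3 = -1
det = -4*3 - 5*2 = -22
discriminant = (-1)^2 - 4*(-22) = 89
spectral radius = max |eigenvalue| = 5.2170

5.2170


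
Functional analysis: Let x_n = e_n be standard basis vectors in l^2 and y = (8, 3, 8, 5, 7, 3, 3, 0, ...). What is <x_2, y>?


x_2 = e_2 is the standard basis vector with 1 in position 2.
<x_2, y> = y_2 = 3
As n -> infinity, <x_n, y> -> 0, confirming weak convergence of (x_n) to 0.

3


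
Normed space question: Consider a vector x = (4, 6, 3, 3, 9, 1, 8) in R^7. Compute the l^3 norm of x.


The l^3 norm = (sum |x_i|^3)^(1/3)
Sum of 3th powers = 64 + 216 + 27 + 27 + 729 + 1 + 512 = 1576
||x||_3 = (1576)^(1/3) = 11.6373

11.6373


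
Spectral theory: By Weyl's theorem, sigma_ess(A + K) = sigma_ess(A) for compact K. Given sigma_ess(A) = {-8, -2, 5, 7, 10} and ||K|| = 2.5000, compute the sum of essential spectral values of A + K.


By Weyl's theorem, the essential spectrum is invariant under compact perturbations.
sigma_ess(A + K) = sigma_ess(A) = {-8, -2, 5, 7, 10}
Sum = -8 + -2 + 5 + 7 + 10 = 12

12


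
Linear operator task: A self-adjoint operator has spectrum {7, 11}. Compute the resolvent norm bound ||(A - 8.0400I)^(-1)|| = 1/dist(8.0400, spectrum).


dist(8.0400, {7, 11}) = min(|8.0400 - 7|, |8.0400 - 11|)
= min(1.0400, 2.9600) = 1.0400
Resolvent bound = 1/1.0400 = 0.9615

0.9615


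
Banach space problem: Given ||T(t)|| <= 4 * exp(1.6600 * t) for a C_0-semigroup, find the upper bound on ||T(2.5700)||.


||T(2.5700)|| <= 4 * exp(1.6600 * 2.5700)
= 4 * exp(4.2662)
= 4 * 71.2504
= 285.0015

285.0015


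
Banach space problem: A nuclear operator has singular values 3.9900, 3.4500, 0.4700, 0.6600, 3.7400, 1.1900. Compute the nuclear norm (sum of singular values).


The nuclear norm is the sum of all singular values.
||T||_1 = 3.9900 + 3.4500 + 0.4700 + 0.6600 + 3.7400 + 1.1900
= 13.5000

13.5000


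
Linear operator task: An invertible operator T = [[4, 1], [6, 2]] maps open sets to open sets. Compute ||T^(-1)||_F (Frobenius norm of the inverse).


det(T) = 4*2 - 1*6 = 2
T^(-1) = (1/2) * [[2, -1], [-6, 4]] = [[1.0000, -0.5000], [-3.0000, 2.0000]]
||T^(-1)||_F^2 = 1.0000^2 + (-0.5000)^2 + (-3.0000)^2 + 2.0000^2 = 14.2500
||T^(-1)||_F = sqrt(14.2500) = 3.7749

3.7749


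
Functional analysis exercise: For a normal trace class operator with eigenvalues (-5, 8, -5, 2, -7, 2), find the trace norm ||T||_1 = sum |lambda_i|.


For a normal operator, singular values equal |eigenvalues|.
Trace norm = sum |lambda_i| = 5 + 8 + 5 + 2 + 7 + 2
= 29

29


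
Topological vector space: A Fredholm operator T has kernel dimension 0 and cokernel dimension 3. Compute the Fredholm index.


The Fredholm index is defined as ind(T) = dim(ker T) - dim(coker T)
= 0 - 3
= -3

-3


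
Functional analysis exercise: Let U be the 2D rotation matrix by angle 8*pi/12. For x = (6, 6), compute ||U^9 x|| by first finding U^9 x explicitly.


U is a rotation by theta = 8*pi/12
U^9 = rotation by 9*theta = 72*pi/12 = 0*pi/12 (mod 2*pi)
cos(0*pi/12) = 1.0000, sin(0*pi/12) = 0.0000
U^9 x = (1.0000 * 6 - 0.0000 * 6, 0.0000 * 6 + 1.0000 * 6)
= (6.0000, 6.0000)
||U^9 x|| = sqrt(6.0000^2 + 6.0000^2) = sqrt(72.0000) = 8.4853

8.4853


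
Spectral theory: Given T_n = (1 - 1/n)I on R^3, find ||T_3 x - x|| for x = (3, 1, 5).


T_3 x - x = (1 - 1/3)x - x = -x/3
||x|| = sqrt(35) = 5.9161
||T_3 x - x|| = ||x||/3 = 5.9161/3 = 1.9720

1.9720


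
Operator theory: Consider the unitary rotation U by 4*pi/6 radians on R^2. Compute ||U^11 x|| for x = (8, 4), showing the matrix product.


U is a rotation by theta = 4*pi/6
U^11 = rotation by 11*theta = 44*pi/6 = 8*pi/6 (mod 2*pi)
cos(8*pi/6) = -0.5000, sin(8*pi/6) = -0.8660
U^11 x = (-0.5000 * 8 - -0.8660 * 4, -0.8660 * 8 + -0.5000 * 4)
= (-0.5359, -8.9282)
||U^11 x|| = sqrt((-0.5359)^2 + (-8.9282)^2) = sqrt(80.0000) = 8.9443

8.9443


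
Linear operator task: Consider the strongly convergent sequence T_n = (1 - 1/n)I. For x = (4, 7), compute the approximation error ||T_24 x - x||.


T_24 x - x = (1 - 1/24)x - x = -x/24
||x|| = sqrt(65) = 8.0623
||T_24 x - x|| = ||x||/24 = 8.0623/24 = 0.3359

0.3359


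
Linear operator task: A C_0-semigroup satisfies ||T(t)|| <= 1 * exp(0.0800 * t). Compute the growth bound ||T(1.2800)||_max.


||T(1.2800)|| <= 1 * exp(0.0800 * 1.2800)
= 1 * exp(0.1024)
= 1 * 1.1078
= 1.1078

1.1078


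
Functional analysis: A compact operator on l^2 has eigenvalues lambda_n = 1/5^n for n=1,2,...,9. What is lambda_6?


The eigenvalue formula gives lambda_6 = 1/5^6
= 1/15625
= 6.4000e-05

6.4000e-05


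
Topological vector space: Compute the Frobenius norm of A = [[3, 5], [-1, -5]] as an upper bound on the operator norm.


||A||_F^2 = sum a_ij^2
= 3^2 + 5^2 + (-1)^2 + (-5)^2
= 9 + 25 + 1 + 25 = 60
||A||_F = sqrt(60) = 7.7460

7.7460


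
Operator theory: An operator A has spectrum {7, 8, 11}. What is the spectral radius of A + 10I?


Spectrum of A + 10I = {17, 18, 21}
Spectral radius = max |lambda| over the shifted spectrum
= max(17, 18, 21) = 21

21


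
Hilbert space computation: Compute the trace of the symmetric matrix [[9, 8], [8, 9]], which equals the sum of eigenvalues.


For a self-adjoint (symmetric) matrix, the eigenvalues are real.
The sum of eigenvalues equals the trace of the matrix.
trace = 9 + 9 = 18

18


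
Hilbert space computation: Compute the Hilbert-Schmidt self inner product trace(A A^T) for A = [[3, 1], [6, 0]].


trace(A * A^T) = sum of squares of all entries
= 3^2 + 1^2 + 6^2 + 0^2
= 9 + 1 + 36 + 0
= 46

46


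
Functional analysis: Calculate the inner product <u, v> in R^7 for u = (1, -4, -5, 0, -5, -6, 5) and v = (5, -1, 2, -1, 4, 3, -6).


Computing the standard inner product <u, v> = sum u_i * v_i
= 1*5 + -4*-1 + -5*2 + 0*-1 + -5*4 + -6*3 + 5*-6
= 5 + 4 + -10 + 0 + -20 + -18 + -30
= -69

-69


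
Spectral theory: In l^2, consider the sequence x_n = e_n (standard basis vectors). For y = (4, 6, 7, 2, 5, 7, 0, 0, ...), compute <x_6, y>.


x_6 = e_6 is the standard basis vector with 1 in position 6.
<x_6, y> = y_6 = 7
As n -> infinity, <x_n, y> -> 0, confirming weak convergence of (x_n) to 0.

7


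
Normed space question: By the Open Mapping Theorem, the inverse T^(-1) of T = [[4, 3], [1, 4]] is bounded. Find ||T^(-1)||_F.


det(T) = 4*4 - 3*1 = 13
T^(-1) = (1/13) * [[4, -3], [-1, 4]] = [[0.3077, -0.2308], [-0.0769, 0.3077]]
||T^(-1)||_F^2 = 0.3077^2 + (-0.2308)^2 + (-0.0769)^2 + 0.3077^2 = 0.2485
||T^(-1)||_F = sqrt(0.2485) = 0.4985

0.4985


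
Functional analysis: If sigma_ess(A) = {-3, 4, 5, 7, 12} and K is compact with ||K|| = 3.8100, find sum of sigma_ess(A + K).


By Weyl's theorem, the essential spectrum is invariant under compact perturbations.
sigma_ess(A + K) = sigma_ess(A) = {-3, 4, 5, 7, 12}
Sum = -3 + 4 + 5 + 7 + 12 = 25

25


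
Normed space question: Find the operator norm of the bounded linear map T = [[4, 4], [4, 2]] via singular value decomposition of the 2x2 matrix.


A^T A = [[32, 24], [24, 20]]
trace(A^T A) = 52, det(A^T A) = 64
discriminant = 52^2 - 4*64 = 2448
Largest eigenvalue of A^T A = (trace + sqrt(disc))/2 = 50.7386
||T|| = sqrt(50.7386) = 7.1231

7.1231


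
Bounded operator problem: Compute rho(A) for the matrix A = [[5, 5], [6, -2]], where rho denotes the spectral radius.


For a 2x2 matrix, eigenvalues satisfy lambda^2 - (trace)*lambda + det = 0
trace = 5 + -2 = 3
det = 5*-2 - 5*6 = -40
discriminant = 3^2 - 4*(-40) = 169
spectral radius = max |eigenvalue| = 8.0000

8.0000


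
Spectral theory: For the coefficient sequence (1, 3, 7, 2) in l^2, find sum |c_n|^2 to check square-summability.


sum |c_n|^2 = 1^2 + 3^2 + 7^2 + 2^2
= 1 + 9 + 49 + 4
= 63

63


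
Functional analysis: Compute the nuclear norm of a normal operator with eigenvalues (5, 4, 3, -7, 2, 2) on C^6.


For a normal operator, singular values equal |eigenvalues|.
Trace norm = sum |lambda_i| = 5 + 4 + 3 + 7 + 2 + 2
= 23

23


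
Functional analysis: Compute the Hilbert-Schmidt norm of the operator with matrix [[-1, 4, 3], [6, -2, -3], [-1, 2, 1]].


The Hilbert-Schmidt norm is sqrt(sum of squares of all entries).
Sum of squares = (-1)^2 + 4^2 + 3^2 + 6^2 + (-2)^2 + (-3)^2 + (-1)^2 + 2^2 + 1^2
= 1 + 16 + 9 + 36 + 4 + 9 + 1 + 4 + 1 = 81
||T||_HS = sqrt(81) = 9.0000

9.0000


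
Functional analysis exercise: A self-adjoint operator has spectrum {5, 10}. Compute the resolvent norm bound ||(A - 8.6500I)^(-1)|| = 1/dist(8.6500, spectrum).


dist(8.6500, {5, 10}) = min(|8.6500 - 5|, |8.6500 - 10|)
= min(3.6500, 1.3500) = 1.3500
Resolvent bound = 1/1.3500 = 0.7407

0.7407


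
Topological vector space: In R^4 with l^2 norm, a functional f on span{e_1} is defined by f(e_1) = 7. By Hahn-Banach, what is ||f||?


The norm of f is given by ||f|| = sup_{||x||=1} |f(x)|.
On span{e_1}, ||e_1|| = 1, so ||f|| = |f(e_1)| / ||e_1||
= |7| / 1 = 7.0000

7.0000


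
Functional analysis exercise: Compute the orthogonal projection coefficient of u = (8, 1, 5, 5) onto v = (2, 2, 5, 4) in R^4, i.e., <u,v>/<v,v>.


Computing <u,v> = 8*2 + 1*2 + 5*5 + 5*4 = 63
Computing <v,v> = 2^2 + 2^2 + 5^2 + 4^2 = 49
Projection coefficient = 63/49 = 1.2857

1.2857


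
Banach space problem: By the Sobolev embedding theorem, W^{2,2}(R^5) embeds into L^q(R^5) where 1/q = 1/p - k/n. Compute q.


Using the Sobolev embedding formula: 1/q = 1/p - k/n
1/q = 1/2 - 2/5 = 1/10
q = 1/(1/10) = 10

10.0000


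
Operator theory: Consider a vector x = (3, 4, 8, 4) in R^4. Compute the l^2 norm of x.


The l^2 norm = (sum |x_i|^2)^(1/2)
Sum of 2th powers = 9 + 16 + 64 + 16 = 105
||x||_2 = (105)^(1/2) = 10.2470

10.2470


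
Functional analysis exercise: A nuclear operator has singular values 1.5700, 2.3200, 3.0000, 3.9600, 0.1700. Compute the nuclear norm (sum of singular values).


The nuclear norm is the sum of all singular values.
||T||_1 = 1.5700 + 2.3200 + 3.0000 + 3.9600 + 0.1700
= 11.0200

11.0200


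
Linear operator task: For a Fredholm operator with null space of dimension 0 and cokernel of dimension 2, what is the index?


The Fredholm index is defined as ind(T) = dim(ker T) - dim(coker T)
= 0 - 2
= -2

-2


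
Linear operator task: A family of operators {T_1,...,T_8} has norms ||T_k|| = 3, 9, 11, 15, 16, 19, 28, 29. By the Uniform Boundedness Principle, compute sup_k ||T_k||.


By the Uniform Boundedness Principle, the supremum of norms is finite.
sup_k ||T_k|| = max(3, 9, 11, 15, 16, 19, 28, 29) = 29

29


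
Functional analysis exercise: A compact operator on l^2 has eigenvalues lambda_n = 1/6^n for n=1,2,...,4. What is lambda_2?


The eigenvalue formula gives lambda_2 = 1/6^2
= 1/36
= 0.0278

0.0278


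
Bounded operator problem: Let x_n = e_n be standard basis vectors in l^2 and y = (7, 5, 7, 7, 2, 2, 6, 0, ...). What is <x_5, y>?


x_5 = e_5 is the standard basis vector with 1 in position 5.
<x_5, y> = y_5 = 2
As n -> infinity, <x_n, y> -> 0, confirming weak convergence of (x_n) to 0.

2


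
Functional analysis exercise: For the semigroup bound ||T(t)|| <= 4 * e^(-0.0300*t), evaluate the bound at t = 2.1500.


||T(2.1500)|| <= 4 * exp(-0.0300 * 2.1500)
= 4 * exp(-0.0645)
= 4 * 0.9375
= 3.7501

3.7501


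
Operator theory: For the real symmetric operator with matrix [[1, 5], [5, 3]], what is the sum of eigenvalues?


For a self-adjoint (symmetric) matrix, the eigenvalues are real.
The sum of eigenvalues equals the trace of the matrix.
trace = 1 + 3 = 4

4


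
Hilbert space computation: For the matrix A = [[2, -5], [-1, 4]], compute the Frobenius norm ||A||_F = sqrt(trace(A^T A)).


||A||_F^2 = sum a_ij^2
= 2^2 + (-5)^2 + (-1)^2 + 4^2
= 4 + 25 + 1 + 16 = 46
||A||_F = sqrt(46) = 6.7823

6.7823


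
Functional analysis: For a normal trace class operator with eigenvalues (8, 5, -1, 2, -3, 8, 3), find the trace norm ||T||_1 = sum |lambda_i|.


For a normal operator, singular values equal |eigenvalues|.
Trace norm = sum |lambda_i| = 8 + 5 + 1 + 2 + 3 + 8 + 3
= 30

30


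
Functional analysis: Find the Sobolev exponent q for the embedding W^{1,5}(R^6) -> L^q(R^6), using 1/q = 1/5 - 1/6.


Using the Sobolev embedding formula: 1/q = 1/p - k/n
1/q = 1/5 - 1/6 = 1/30
q = 1/(1/30) = 30

30.0000


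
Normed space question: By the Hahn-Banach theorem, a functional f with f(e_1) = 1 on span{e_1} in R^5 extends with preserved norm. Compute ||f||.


The norm of f is given by ||f|| = sup_{||x||=1} |f(x)|.
On span{e_1}, ||e_1|| = 1, so ||f|| = |f(e_1)| / ||e_1||
= |1| / 1 = 1.0000

1.0000


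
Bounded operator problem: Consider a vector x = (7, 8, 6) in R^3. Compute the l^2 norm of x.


The l^2 norm = (sum |x_i|^2)^(1/2)
Sum of 2th powers = 49 + 64 + 36 = 149
||x||_2 = (149)^(1/2) = 12.2066

12.2066


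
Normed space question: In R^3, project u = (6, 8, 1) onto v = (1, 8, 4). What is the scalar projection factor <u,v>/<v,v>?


Computing <u,v> = 6*1 + 8*8 + 1*4 = 74
Computing <v,v> = 1^2 + 8^2 + 4^2 = 81
Projection coefficient = 74/81 = 0.9136

0.9136


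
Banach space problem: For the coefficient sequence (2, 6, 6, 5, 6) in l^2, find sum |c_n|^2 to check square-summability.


sum |c_n|^2 = 2^2 + 6^2 + 6^2 + 5^2 + 6^2
= 4 + 36 + 36 + 25 + 36
= 137

137


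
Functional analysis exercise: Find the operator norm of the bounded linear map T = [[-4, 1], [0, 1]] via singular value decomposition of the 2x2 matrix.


A^T A = [[16, -4], [-4, 2]]
trace(A^T A) = 18, det(A^T A) = 16
discriminant = 18^2 - 4*16 = 260
Largest eigenvalue of A^T A = (trace + sqrt(disc))/2 = 17.0623
||T|| = sqrt(17.0623) = 4.1306

4.1306


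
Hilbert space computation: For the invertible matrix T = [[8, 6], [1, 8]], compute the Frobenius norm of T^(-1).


det(T) = 8*8 - 6*1 = 58
T^(-1) = (1/58) * [[8, -6], [-1, 8]] = [[0.1379, -0.1034], [-0.0172, 0.1379]]
||T^(-1)||_F^2 = 0.1379^2 + (-0.1034)^2 + (-0.0172)^2 + 0.1379^2 = 0.0490
||T^(-1)||_F = sqrt(0.0490) = 0.2215

0.2215


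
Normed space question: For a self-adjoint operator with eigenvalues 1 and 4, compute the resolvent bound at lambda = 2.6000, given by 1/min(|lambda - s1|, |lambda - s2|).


dist(2.6000, {1, 4}) = min(|2.6000 - 1|, |2.6000 - 4|)
= min(1.6000, 1.4000) = 1.4000
Resolvent bound = 1/1.4000 = 0.7143

0.7143


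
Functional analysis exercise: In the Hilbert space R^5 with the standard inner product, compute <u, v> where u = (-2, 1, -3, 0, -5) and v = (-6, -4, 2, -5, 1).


Computing the standard inner product <u, v> = sum u_i * v_i
= -2*-6 + 1*-4 + -3*2 + 0*-5 + -5*1
= 12 + -4 + -6 + 0 + -5
= -3

-3


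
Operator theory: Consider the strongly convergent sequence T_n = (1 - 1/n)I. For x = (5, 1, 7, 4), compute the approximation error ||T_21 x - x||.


T_21 x - x = (1 - 1/21)x - x = -x/21
||x|| = sqrt(91) = 9.5394
||T_21 x - x|| = ||x||/21 = 9.5394/21 = 0.4543

0.4543


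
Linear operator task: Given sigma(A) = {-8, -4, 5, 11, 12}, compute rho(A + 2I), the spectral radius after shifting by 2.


Spectrum of A + 2I = {-6, -2, 7, 13, 14}
Spectral radius = max |lambda| over the shifted spectrum
= max(6, 2, 7, 13, 14) = 14

14


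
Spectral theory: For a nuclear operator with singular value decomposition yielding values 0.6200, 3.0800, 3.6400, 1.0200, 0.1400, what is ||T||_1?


The nuclear norm is the sum of all singular values.
||T||_1 = 0.6200 + 3.0800 + 3.6400 + 1.0200 + 0.1400
= 8.5000

8.5000


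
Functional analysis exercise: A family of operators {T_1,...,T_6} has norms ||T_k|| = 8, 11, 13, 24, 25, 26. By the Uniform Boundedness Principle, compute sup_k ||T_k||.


By the Uniform Boundedness Principle, the supremum of norms is finite.
sup_k ||T_k|| = max(8, 11, 13, 24, 25, 26) = 26

26


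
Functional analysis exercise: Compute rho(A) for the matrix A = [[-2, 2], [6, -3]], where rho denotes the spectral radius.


For a 2x2 matrix, eigenvalues satisfy lambda^2 - (trace)*lambda + det = 0
trace = -2 + -3 = -5
det = -2*-3 - 2*6 = -6
discriminant = (-5)^2 - 4*(-6) = 49
spectral radius = max |eigenvalue| = 6.0000

6.0000


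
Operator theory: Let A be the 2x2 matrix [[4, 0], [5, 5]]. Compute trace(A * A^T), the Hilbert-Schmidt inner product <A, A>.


trace(A * A^T) = sum of squares of all entries
= 4^2 + 0^2 + 5^2 + 5^2
= 16 + 0 + 25 + 25
= 66

66


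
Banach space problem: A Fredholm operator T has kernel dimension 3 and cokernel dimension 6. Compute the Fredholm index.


The Fredholm index is defined as ind(T) = dim(ker T) - dim(coker T)
= 3 - 6
= -3

-3


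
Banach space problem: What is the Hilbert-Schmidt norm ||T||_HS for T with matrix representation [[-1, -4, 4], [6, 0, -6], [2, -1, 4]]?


The Hilbert-Schmidt norm is sqrt(sum of squares of all entries).
Sum of squares = (-1)^2 + (-4)^2 + 4^2 + 6^2 + 0^2 + (-6)^2 + 2^2 + (-1)^2 + 4^2
= 1 + 16 + 16 + 36 + 0 + 36 + 4 + 1 + 16 = 126
||T||_HS = sqrt(126) = 11.2250

11.2250


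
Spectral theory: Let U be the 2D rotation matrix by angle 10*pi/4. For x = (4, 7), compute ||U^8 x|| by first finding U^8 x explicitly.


U is a rotation by theta = 10*pi/4
U^8 = rotation by 8*theta = 80*pi/4 = 0*pi/4 (mod 2*pi)
cos(0*pi/4) = 1.0000, sin(0*pi/4) = 0.0000
U^8 x = (1.0000 * 4 - 0.0000 * 7, 0.0000 * 4 + 1.0000 * 7)
= (4.0000, 7.0000)
||U^8 x|| = sqrt(4.0000^2 + 7.0000^2) = sqrt(65.0000) = 8.0623

8.0623


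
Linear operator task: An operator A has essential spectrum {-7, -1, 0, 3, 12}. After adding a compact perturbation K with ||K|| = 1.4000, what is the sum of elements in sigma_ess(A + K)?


By Weyl's theorem, the essential spectrum is invariant under compact perturbations.
sigma_ess(A + K) = sigma_ess(A) = {-7, -1, 0, 3, 12}
Sum = -7 + -1 + 0 + 3 + 12 = 7

7


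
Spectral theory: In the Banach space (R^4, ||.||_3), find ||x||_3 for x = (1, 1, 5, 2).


The l^3 norm = (sum |x_i|^3)^(1/3)
Sum of 3th powers = 1 + 1 + 125 + 8 = 135
||x||_3 = (135)^(1/3) = 5.1299

5.1299


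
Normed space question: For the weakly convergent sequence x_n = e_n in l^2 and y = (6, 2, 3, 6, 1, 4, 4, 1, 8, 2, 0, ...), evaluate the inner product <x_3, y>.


x_3 = e_3 is the standard basis vector with 1 in position 3.
<x_3, y> = y_3 = 3
As n -> infinity, <x_n, y> -> 0, confirming weak convergence of (x_n) to 0.

3


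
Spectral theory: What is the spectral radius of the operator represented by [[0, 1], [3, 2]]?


For a 2x2 matrix, eigenvalues satisfy lambda^2 - (trace)*lambda + det = 0
trace = 0 + 2 = 2
det = 0*2 - 1*3 = -3
discriminant = 2^2 - 4*(-3) = 16
spectral radius = max |eigenvalue| = 3.0000

3.0000


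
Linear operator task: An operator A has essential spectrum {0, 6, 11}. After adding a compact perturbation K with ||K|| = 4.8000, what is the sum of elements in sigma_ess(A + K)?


By Weyl's theorem, the essential spectrum is invariant under compact perturbations.
sigma_ess(A + K) = sigma_ess(A) = {0, 6, 11}
Sum = 0 + 6 + 11 = 17

17


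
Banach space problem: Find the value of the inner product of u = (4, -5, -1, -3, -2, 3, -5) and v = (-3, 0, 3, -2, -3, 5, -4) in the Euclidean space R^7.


Computing the standard inner product <u, v> = sum u_i * v_i
= 4*-3 + -5*0 + -1*3 + -3*-2 + -2*-3 + 3*5 + -5*-4
= -12 + 0 + -3 + 6 + 6 + 15 + 20
= 32

32


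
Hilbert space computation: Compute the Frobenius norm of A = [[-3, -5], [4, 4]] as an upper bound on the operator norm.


||A||_F^2 = sum a_ij^2
= (-3)^2 + (-5)^2 + 4^2 + 4^2
= 9 + 25 + 16 + 16 = 66
||A||_F = sqrt(66) = 8.1240

8.1240


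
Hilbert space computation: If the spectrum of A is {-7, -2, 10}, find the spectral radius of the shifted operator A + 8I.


Spectrum of A + 8I = {1, 6, 18}
Spectral radius = max |lambda| over the shifted spectrum
= max(1, 6, 18) = 18

18


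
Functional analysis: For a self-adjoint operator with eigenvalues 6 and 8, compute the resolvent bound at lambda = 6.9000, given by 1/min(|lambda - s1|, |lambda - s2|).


dist(6.9000, {6, 8}) = min(|6.9000 - 6|, |6.9000 - 8|)
= min(0.9000, 1.1000) = 0.9000
Resolvent bound = 1/0.9000 = 1.1111

1.1111


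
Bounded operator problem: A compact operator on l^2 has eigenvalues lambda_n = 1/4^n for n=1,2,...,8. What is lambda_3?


The eigenvalue formula gives lambda_3 = 1/4^3
= 1/64
= 0.0156

0.0156


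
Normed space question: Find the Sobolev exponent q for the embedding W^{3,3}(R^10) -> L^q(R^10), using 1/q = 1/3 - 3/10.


Using the Sobolev embedding formula: 1/q = 1/p - k/n
1/q = 1/3 - 3/10 = 1/30
q = 1/(1/30) = 30

30.0000


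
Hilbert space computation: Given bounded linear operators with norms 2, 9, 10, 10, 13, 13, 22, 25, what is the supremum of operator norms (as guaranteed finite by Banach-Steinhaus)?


By the Uniform Boundedness Principle, the supremum of norms is finite.
sup_k ||T_k|| = max(2, 9, 10, 10, 13, 13, 22, 25) = 25

25


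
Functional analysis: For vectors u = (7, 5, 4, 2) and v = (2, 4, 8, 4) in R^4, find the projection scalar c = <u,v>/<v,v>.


Computing <u,v> = 7*2 + 5*4 + 4*8 + 2*4 = 74
Computing <v,v> = 2^2 + 4^2 + 8^2 + 4^2 = 100
Projection coefficient = 74/100 = 0.7400

0.7400


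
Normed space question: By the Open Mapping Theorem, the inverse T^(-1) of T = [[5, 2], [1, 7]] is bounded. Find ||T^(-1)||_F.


det(T) = 5*7 - 2*1 = 33
T^(-1) = (1/33) * [[7, -2], [-1, 5]] = [[0.2121, -0.0606], [-0.0303, 0.1515]]
||T^(-1)||_F^2 = 0.2121^2 + (-0.0606)^2 + (-0.0303)^2 + 0.1515^2 = 0.0725
||T^(-1)||_F = sqrt(0.0725) = 0.2693

0.2693


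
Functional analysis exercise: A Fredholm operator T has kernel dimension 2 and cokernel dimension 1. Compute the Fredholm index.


The Fredholm index is defined as ind(T) = dim(ker T) - dim(coker T)
= 2 - 1
= 1

1


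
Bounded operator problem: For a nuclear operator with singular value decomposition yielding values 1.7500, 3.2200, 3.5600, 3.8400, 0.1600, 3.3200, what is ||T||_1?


The nuclear norm is the sum of all singular values.
||T||_1 = 1.7500 + 3.2200 + 3.5600 + 3.8400 + 0.1600 + 3.3200
= 15.8500

15.8500


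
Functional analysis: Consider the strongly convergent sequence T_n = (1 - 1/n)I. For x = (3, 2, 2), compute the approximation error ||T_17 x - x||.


T_17 x - x = (1 - 1/17)x - x = -x/17
||x|| = sqrt(17) = 4.1231
||T_17 x - x|| = ||x||/17 = 4.1231/17 = 0.2425

0.2425


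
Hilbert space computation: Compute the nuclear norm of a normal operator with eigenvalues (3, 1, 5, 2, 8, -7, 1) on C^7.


For a normal operator, singular values equal |eigenvalues|.
Trace norm = sum |lambda_i| = 3 + 1 + 5 + 2 + 8 + 7 + 1
= 27

27


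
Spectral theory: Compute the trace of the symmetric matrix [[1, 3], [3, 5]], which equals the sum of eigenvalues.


For a self-adjoint (symmetric) matrix, the eigenvalues are real.
The sum of eigenvalues equals the trace of the matrix.
trace = 1 + 5 = 6

6


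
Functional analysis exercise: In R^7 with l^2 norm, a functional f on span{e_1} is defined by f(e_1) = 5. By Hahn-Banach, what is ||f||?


The norm of f is given by ||f|| = sup_{||x||=1} |f(x)|.
On span{e_1}, ||e_1|| = 1, so ||f|| = |f(e_1)| / ||e_1||
= |5| / 1 = 5.0000

5.0000


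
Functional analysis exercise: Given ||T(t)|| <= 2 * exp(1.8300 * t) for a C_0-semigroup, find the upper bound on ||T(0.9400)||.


||T(0.9400)|| <= 2 * exp(1.8300 * 0.9400)
= 2 * exp(1.7202)
= 2 * 5.5856
= 11.1713

11.1713


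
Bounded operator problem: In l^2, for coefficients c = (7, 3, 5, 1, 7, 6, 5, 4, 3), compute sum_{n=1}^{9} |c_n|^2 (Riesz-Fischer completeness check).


sum |c_n|^2 = 7^2 + 3^2 + 5^2 + 1^2 + 7^2 + 6^2 + 5^2 + 4^2 + 3^2
= 49 + 9 + 25 + 1 + 49 + 36 + 25 + 16 + 9
= 219

219


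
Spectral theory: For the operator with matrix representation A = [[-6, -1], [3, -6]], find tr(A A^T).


trace(A * A^T) = sum of squares of all entries
= (-6)^2 + (-1)^2 + 3^2 + (-6)^2
= 36 + 1 + 9 + 36
= 82

82


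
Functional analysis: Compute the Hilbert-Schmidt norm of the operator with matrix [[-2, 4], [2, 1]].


The Hilbert-Schmidt norm is sqrt(sum of squares of all entries).
Sum of squares = (-2)^2 + 4^2 + 2^2 + 1^2
= 4 + 16 + 4 + 1 = 25
||T||_HS = sqrt(25) = 5.0000

5.0000


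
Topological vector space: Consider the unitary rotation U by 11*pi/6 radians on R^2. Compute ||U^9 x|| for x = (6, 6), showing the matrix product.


U is a rotation by theta = 11*pi/6
U^9 = rotation by 9*theta = 99*pi/6 = 3*pi/6 (mod 2*pi)
cos(3*pi/6) = 0.0000, sin(3*pi/6) = 1.0000
U^9 x = (0.0000 * 6 - 1.0000 * 6, 1.0000 * 6 + 0.0000 * 6)
= (-6.0000, 6.0000)
||U^9 x|| = sqrt((-6.0000)^2 + 6.0000^2) = sqrt(72.0000) = 8.4853

8.4853


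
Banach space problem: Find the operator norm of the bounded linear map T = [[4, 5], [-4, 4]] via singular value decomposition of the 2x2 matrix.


A^T A = [[32, 4], [4, 41]]
trace(A^T A) = 73, det(A^T A) = 1296
discriminant = 73^2 - 4*1296 = 145
Largest eigenvalue of A^T A = (trace + sqrt(disc))/2 = 42.5208
||T|| = sqrt(42.5208) = 6.5208

6.5208


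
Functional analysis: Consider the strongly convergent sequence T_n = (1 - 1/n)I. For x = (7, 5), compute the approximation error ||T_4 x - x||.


T_4 x - x = (1 - 1/4)x - x = -x/4
||x|| = sqrt(74) = 8.6023
||T_4 x - x|| = ||x||/4 = 8.6023/4 = 2.1506

2.1506


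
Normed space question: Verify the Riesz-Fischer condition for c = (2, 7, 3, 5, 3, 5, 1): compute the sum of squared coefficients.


sum |c_n|^2 = 2^2 + 7^2 + 3^2 + 5^2 + 3^2 + 5^2 + 1^2
= 4 + 49 + 9 + 25 + 9 + 25 + 1
= 122

122


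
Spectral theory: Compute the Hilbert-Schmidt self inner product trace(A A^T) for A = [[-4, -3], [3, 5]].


trace(A * A^T) = sum of squares of all entries
= (-4)^2 + (-3)^2 + 3^2 + 5^2
= 16 + 9 + 9 + 25
= 59

59


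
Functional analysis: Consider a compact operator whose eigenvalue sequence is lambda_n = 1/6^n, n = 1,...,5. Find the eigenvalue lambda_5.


The eigenvalue formula gives lambda_5 = 1/6^5
= 1/7776
= 1.2860e-04

1.2860e-04


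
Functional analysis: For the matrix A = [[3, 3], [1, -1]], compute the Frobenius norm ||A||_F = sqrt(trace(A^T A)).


||A||_F^2 = sum a_ij^2
= 3^2 + 3^2 + 1^2 + (-1)^2
= 9 + 9 + 1 + 1 = 20
||A||_F = sqrt(20) = 4.4721

4.4721


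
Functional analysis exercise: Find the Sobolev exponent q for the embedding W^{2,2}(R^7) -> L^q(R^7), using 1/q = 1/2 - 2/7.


Using the Sobolev embedding formula: 1/q = 1/p - k/n
1/q = 1/2 - 2/7 = 3/14
q = 1/(3/14) = 14/3 = 4.6667

4.6667


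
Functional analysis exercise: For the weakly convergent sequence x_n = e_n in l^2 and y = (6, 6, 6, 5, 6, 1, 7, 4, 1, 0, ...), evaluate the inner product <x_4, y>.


x_4 = e_4 is the standard basis vector with 1 in position 4.
<x_4, y> = y_4 = 5
As n -> infinity, <x_n, y> -> 0, confirming weak convergence of (x_n) to 0.

5


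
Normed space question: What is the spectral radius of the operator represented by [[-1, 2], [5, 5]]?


For a 2x2 matrix, eigenvalues satisfy lambda^2 - (trace)*lambda + det = 0
trace = -1 + 5 = 4
det = -1*5 - 2*5 = -15
discriminant = 4^2 - 4*(-15) = 76
spectral radius = max |eigenvalue| = 6.3589

6.3589


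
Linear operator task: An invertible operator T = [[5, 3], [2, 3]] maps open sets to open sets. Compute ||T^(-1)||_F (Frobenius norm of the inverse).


det(T) = 5*3 - 3*2 = 9
T^(-1) = (1/9) * [[3, -3], [-2, 5]] = [[0.3333, -0.3333], [-0.2222, 0.5556]]
||T^(-1)||_F^2 = 0.3333^2 + (-0.3333)^2 + (-0.2222)^2 + 0.5556^2 = 0.5802
||T^(-1)||_F = sqrt(0.5802) = 0.7617

0.7617


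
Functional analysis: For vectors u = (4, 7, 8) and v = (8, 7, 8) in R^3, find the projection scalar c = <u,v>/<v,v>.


Computing <u,v> = 4*8 + 7*7 + 8*8 = 145
Computing <v,v> = 8^2 + 7^2 + 8^2 = 177
Projection coefficient = 145/177 = 0.8192

0.8192


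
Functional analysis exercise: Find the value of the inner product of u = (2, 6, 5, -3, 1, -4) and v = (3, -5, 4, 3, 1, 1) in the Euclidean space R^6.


Computing the standard inner product <u, v> = sum u_i * v_i
= 2*3 + 6*-5 + 5*4 + -3*3 + 1*1 + -4*1
= 6 + -30 + 20 + -9 + 1 + -4
= -16

-16


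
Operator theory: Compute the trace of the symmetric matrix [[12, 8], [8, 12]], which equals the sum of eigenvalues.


For a self-adjoint (symmetric) matrix, the eigenvalues are real.
The sum of eigenvalues equals the trace of the matrix.
trace = 12 + 12 = 24

24


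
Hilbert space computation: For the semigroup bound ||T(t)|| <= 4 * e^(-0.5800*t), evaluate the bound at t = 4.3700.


||T(4.3700)|| <= 4 * exp(-0.5800 * 4.3700)
= 4 * exp(-2.5346)
= 4 * 0.0793
= 0.3172

0.3172


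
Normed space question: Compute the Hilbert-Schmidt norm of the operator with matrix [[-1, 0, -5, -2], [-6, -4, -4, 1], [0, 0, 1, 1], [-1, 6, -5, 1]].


The Hilbert-Schmidt norm is sqrt(sum of squares of all entries).
Sum of squares = (-1)^2 + 0^2 + (-5)^2 + (-2)^2 + (-6)^2 + (-4)^2 + (-4)^2 + 1^2 + 0^2 + 0^2 + 1^2 + 1^2 + (-1)^2 + 6^2 + (-5)^2 + 1^2
= 1 + 0 + 25 + 4 + 36 + 16 + 16 + 1 + 0 + 0 + 1 + 1 + 1 + 36 + 25 + 1 = 164
||T||_HS = sqrt(164) = 12.8062

12.8062


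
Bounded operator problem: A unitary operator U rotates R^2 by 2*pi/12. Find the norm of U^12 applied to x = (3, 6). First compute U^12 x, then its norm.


U is a rotation by theta = 2*pi/12
U^12 = rotation by 12*theta = 24*pi/12 = 0*pi/12 (mod 2*pi)
cos(0*pi/12) = 1.0000, sin(0*pi/12) = 0.0000
U^12 x = (1.0000 * 3 - 0.0000 * 6, 0.0000 * 3 + 1.0000 * 6)
= (3.0000, 6.0000)
||U^12 x|| = sqrt(3.0000^2 + 6.0000^2) = sqrt(45.0000) = 6.7082

6.7082


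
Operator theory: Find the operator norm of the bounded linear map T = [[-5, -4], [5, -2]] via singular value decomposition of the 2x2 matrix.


A^T A = [[50, 10], [10, 20]]
trace(A^T A) = 70, det(A^T A) = 900
discriminant = 70^2 - 4*900 = 1300
Largest eigenvalue of A^T A = (trace + sqrt(disc))/2 = 53.0278
||T|| = sqrt(53.0278) = 7.2820

7.2820


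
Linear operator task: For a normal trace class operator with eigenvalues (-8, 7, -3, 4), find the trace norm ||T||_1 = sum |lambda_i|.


For a normal operator, singular values equal |eigenvalues|.
Trace norm = sum |lambda_i| = 8 + 7 + 3 + 4
= 22

22


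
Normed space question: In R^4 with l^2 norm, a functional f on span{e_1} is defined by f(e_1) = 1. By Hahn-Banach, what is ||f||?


The norm of f is given by ||f|| = sup_{||x||=1} |f(x)|.
On span{e_1}, ||e_1|| = 1, so ||f|| = |f(e_1)| / ||e_1||
= |1| / 1 = 1.0000

1.0000


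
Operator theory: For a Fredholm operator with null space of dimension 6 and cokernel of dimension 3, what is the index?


The Fredholm index is defined as ind(T) = dim(ker T) - dim(coker T)
= 6 - 3
= 3

3


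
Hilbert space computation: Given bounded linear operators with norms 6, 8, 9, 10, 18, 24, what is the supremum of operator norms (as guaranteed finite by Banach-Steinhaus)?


By the Uniform Boundedness Principle, the supremum of norms is finite.
sup_k ||T_k|| = max(6, 8, 9, 10, 18, 24) = 24

24


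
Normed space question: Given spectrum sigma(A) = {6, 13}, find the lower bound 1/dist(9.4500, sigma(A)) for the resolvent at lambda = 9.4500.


dist(9.4500, {6, 13}) = min(|9.4500 - 6|, |9.4500 - 13|)
= min(3.4500, 3.5500) = 3.4500
Resolvent bound = 1/3.4500 = 0.2899

0.2899


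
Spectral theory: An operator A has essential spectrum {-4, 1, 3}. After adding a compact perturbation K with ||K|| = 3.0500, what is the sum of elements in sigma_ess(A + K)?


By Weyl's theorem, the essential spectrum is invariant under compact perturbations.
sigma_ess(A + K) = sigma_ess(A) = {-4, 1, 3}
Sum = -4 + 1 + 3 = 0

0


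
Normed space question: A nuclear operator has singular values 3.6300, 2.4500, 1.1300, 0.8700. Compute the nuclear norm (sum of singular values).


The nuclear norm is the sum of all singular values.
||T||_1 = 3.6300 + 2.4500 + 1.1300 + 0.8700
= 8.0800

8.0800


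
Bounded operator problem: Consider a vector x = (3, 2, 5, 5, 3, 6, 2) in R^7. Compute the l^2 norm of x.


The l^2 norm = (sum |x_i|^2)^(1/2)
Sum of 2th powers = 9 + 4 + 25 + 25 + 9 + 36 + 4 = 112
||x||_2 = (112)^(1/2) = 10.5830

10.5830


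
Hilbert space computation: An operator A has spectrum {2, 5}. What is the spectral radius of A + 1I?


Spectrum of A + 1I = {3, 6}
Spectral radius = max |lambda| over the shifted spectrum
= max(3, 6) = 6

6


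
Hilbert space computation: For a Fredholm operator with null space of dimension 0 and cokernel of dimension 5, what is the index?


The Fredholm index is defined as ind(T) = dim(ker T) - dim(coker T)
= 0 - 5
= -5

-5


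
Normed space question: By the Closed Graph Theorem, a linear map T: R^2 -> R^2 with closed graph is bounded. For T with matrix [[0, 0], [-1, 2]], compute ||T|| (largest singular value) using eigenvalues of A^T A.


A^T A = [[1, -2], [-2, 4]]
trace(A^T A) = 5, det(A^T A) = 0
discriminant = 5^2 - 4*0 = 25
Largest eigenvalue of A^T A = (trace + sqrt(disc))/2 = 5.0000
||T|| = sqrt(5.0000) = 2.2361

2.2361


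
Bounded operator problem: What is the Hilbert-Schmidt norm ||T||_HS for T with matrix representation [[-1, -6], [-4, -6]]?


The Hilbert-Schmidt norm is sqrt(sum of squares of all entries).
Sum of squares = (-1)^2 + (-6)^2 + (-4)^2 + (-6)^2
= 1 + 36 + 16 + 36 = 89
||T||_HS = sqrt(89) = 9.4340

9.4340


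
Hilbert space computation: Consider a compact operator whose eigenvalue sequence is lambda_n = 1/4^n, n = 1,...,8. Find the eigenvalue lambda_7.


The eigenvalue formula gives lambda_7 = 1/4^7
= 1/16384
= 6.1035e-05

6.1035e-05


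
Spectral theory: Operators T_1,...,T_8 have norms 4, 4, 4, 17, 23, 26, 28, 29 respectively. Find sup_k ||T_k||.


By the Uniform Boundedness Principle, the supremum of norms is finite.
sup_k ||T_k|| = max(4, 4, 4, 17, 23, 26, 28, 29) = 29

29


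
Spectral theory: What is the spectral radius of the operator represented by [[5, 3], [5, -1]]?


For a 2x2 matrix, eigenvalues satisfy lambda^2 - (trace)*lambda + det = 0
trace = 5 + -1 = 4
det = 5*-1 - 3*5 = -20
discriminant = 4^2 - 4*(-20) = 96
spectral radius = max |eigenvalue| = 6.8990

6.8990


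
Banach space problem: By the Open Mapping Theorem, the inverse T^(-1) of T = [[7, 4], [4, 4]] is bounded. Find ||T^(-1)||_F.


det(T) = 7*4 - 4*4 = 12
T^(-1) = (1/12) * [[4, -4], [-4, 7]] = [[0.3333, -0.3333], [-0.3333, 0.5833]]
||T^(-1)||_F^2 = 0.3333^2 + (-0.3333)^2 + (-0.3333)^2 + 0.5833^2 = 0.6736
||T^(-1)||_F = sqrt(0.6736) = 0.8207

0.8207


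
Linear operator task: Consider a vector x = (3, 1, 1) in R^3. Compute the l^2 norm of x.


The l^2 norm = (sum |x_i|^2)^(1/2)
Sum of 2th powers = 9 + 1 + 1 = 11
||x||_2 = (11)^(1/2) = 3.3166

3.3166


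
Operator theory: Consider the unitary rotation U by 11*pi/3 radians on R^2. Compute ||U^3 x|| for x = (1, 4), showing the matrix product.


U is a rotation by theta = 11*pi/3
U^3 = rotation by 3*theta = 33*pi/3 = 3*pi/3 (mod 2*pi)
cos(3*pi/3) = -1.0000, sin(3*pi/3) = 0.0000
U^3 x = (-1.0000 * 1 - 0.0000 * 4, 0.0000 * 1 + -1.0000 * 4)
= (-1.0000, -4.0000)
||U^3 x|| = sqrt((-1.0000)^2 + (-4.0000)^2) = sqrt(17.0000) = 4.1231

4.1231


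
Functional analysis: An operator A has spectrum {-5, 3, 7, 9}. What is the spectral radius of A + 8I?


Spectrum of A + 8I = {3, 11, 15, 17}
Spectral radius = max |lambda| over the shifted spectrum
= max(3, 11, 15, 17) = 17

17


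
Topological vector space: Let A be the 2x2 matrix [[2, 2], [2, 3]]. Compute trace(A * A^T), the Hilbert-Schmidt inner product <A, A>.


trace(A * A^T) = sum of squares of all entries
= 2^2 + 2^2 + 2^2 + 3^2
= 4 + 4 + 4 + 9
= 21

21


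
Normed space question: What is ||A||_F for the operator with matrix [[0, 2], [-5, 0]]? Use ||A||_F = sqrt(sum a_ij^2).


||A||_F^2 = sum a_ij^2
= 0^2 + 2^2 + (-5)^2 + 0^2
= 0 + 4 + 25 + 0 = 29
||A||_F = sqrt(29) = 5.3852

5.3852


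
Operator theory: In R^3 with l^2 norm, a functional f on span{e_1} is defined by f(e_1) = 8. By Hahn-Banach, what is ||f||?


The norm of f is given by ||f|| = sup_{||x||=1} |f(x)|.
On span{e_1}, ||e_1|| = 1, so ||f|| = |f(e_1)| / ||e_1||
= |8| / 1 = 8.0000

8.0000


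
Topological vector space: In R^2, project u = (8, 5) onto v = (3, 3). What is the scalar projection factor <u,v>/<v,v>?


Computing <u,v> = 8*3 + 5*3 = 39
Computing <v,v> = 3^2 + 3^2 = 18
Projection coefficient = 39/18 = 2.1667

2.1667


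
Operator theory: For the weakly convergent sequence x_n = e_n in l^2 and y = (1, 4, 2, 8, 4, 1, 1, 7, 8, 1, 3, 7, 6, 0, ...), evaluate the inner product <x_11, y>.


x_11 = e_11 is the standard basis vector with 1 in position 11.
<x_11, y> = y_11 = 3
As n -> infinity, <x_n, y> -> 0, confirming weak convergence of (x_n) to 0.

3


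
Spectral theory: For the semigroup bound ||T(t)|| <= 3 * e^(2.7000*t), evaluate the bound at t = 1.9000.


||T(1.9000)|| <= 3 * exp(2.7000 * 1.9000)
= 3 * exp(5.1300)
= 3 * 169.0171
= 507.0514

507.0514


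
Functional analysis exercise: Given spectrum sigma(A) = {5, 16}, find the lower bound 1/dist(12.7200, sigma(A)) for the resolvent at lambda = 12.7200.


dist(12.7200, {5, 16}) = min(|12.7200 - 5|, |12.7200 - 16|)
= min(7.7200, 3.2800) = 3.2800
Resolvent bound = 1/3.2800 = 0.3049

0.3049


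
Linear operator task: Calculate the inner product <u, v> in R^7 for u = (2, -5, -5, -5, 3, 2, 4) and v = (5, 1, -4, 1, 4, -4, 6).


Computing the standard inner product <u, v> = sum u_i * v_i
= 2*5 + -5*1 + -5*-4 + -5*1 + 3*4 + 2*-4 + 4*6
= 10 + -5 + 20 + -5 + 12 + -8 + 24
= 48

48
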